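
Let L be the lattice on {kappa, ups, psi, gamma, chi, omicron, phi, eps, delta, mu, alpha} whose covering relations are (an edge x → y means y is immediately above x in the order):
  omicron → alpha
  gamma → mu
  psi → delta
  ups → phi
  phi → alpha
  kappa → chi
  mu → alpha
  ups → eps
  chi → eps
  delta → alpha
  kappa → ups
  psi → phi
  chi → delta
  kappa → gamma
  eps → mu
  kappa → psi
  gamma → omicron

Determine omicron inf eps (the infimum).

Common lower bounds of {omicron, eps}: kappa.
The greatest among these is kappa.

kappa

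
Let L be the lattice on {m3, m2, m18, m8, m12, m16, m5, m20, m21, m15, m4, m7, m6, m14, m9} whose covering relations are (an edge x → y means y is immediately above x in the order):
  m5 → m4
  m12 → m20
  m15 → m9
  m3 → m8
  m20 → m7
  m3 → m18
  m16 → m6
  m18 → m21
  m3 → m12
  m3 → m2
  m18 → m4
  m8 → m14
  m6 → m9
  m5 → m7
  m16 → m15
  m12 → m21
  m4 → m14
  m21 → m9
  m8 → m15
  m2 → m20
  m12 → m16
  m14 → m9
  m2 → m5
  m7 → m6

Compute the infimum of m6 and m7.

Common lower bounds of {m6, m7}: m12, m2, m20, m3, m5, m7.
The greatest among these is m7.

m7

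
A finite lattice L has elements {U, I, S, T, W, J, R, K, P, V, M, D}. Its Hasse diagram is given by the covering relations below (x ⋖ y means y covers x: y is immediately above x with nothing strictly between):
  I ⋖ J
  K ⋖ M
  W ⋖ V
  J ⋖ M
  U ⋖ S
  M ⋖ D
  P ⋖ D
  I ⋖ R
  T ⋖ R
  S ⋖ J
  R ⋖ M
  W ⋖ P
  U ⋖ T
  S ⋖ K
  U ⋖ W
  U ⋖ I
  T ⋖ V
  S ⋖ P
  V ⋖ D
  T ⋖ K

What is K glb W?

Common lower bounds of {K, W}: U.
The greatest among these is U.

U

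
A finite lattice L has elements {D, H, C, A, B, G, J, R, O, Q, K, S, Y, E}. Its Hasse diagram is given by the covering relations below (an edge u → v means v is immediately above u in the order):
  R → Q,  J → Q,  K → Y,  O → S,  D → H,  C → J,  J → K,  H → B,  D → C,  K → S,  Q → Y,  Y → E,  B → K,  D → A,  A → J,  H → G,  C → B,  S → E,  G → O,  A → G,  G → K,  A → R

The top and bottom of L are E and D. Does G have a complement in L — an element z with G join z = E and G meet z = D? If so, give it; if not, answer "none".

For every candidate z, either G ∨ z ≠ E or G ∧ z ≠ D; no complement exists.

none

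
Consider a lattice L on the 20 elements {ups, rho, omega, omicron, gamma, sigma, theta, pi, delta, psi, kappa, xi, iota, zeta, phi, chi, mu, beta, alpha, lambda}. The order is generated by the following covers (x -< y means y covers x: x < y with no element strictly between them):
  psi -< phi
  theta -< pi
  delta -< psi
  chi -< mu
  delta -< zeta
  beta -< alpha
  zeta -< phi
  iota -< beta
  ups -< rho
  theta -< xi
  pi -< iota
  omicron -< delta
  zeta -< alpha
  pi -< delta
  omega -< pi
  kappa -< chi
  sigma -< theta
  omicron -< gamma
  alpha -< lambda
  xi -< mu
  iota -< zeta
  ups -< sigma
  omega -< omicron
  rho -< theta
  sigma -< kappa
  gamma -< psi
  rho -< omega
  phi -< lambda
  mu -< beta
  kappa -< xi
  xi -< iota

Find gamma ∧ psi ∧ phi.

Common lower bounds of {gamma, psi, phi}: gamma, omega, omicron, rho, ups.
The greatest among these is gamma.

gamma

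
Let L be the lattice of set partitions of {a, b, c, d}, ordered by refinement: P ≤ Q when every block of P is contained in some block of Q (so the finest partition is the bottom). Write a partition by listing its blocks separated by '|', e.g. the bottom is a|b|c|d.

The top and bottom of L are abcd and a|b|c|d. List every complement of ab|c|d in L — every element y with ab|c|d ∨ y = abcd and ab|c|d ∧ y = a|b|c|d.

Need y with ab|c|d ∨ y = abcd and ab|c|d ∧ y = a|b|c|d.
Checking each element gives: acd|b, ac|bd, ad|bc, a|bcd.

acd|b, ac|bd, ad|bc, a|bcd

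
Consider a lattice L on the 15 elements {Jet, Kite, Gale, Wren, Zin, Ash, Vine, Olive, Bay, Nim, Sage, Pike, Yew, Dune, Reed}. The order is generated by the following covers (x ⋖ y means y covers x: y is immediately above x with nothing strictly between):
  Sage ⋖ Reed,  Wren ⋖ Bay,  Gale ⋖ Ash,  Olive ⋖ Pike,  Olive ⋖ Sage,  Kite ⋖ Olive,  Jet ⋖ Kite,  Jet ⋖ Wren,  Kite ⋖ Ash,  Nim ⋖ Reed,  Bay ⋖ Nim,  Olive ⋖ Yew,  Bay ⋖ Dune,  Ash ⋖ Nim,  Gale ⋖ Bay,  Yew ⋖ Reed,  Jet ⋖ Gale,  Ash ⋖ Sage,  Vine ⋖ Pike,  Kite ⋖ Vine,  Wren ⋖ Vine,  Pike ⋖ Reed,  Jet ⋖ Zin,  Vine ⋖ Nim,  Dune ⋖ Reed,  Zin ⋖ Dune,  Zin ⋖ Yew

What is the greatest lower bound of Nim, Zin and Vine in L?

Common lower bounds of {Nim, Zin, Vine}: Jet.
The greatest among these is Jet.

Jet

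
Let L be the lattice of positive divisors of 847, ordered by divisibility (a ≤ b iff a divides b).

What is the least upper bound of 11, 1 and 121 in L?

121

Common upper bounds of {11, 1, 121}: 121, 847.
The least among these is 121.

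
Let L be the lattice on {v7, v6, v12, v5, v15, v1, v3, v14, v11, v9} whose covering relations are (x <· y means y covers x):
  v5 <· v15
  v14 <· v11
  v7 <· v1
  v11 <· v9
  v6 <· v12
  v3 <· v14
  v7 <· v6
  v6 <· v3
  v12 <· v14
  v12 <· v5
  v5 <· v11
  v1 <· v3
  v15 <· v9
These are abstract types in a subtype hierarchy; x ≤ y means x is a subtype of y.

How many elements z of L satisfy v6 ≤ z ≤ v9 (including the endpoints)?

8

The interval [v6, v9] = {v11, v12, v14, v15, v3, v5, v6, v9}, which has 8 elements.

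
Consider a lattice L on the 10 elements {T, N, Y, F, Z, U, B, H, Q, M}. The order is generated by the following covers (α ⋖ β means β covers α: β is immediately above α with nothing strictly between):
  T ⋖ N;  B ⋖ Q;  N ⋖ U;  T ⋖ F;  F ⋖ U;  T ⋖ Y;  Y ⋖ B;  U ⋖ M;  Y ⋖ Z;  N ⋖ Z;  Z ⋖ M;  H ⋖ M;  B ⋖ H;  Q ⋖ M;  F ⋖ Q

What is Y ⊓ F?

T

Common lower bounds of {Y, F}: T.
The greatest among these is T.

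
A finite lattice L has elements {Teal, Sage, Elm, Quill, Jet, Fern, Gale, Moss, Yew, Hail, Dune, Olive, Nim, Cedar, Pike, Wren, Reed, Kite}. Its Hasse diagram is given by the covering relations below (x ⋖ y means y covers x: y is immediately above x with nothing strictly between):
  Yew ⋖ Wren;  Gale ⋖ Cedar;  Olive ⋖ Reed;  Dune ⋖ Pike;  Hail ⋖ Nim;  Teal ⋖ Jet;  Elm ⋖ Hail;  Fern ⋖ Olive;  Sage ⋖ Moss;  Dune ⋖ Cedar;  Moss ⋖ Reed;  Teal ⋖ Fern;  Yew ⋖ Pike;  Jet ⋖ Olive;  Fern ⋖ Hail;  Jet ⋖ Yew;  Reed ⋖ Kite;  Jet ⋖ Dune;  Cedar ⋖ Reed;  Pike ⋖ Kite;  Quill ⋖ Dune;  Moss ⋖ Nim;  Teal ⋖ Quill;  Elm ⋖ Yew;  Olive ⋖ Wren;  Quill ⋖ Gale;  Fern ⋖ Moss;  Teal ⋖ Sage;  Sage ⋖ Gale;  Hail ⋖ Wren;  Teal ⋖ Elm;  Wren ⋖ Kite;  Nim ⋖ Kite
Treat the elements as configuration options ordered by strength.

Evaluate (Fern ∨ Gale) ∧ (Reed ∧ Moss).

Fern ∨ Gale = Reed
Reed ∧ Moss = Moss
Reed ∧ Moss = Moss

Moss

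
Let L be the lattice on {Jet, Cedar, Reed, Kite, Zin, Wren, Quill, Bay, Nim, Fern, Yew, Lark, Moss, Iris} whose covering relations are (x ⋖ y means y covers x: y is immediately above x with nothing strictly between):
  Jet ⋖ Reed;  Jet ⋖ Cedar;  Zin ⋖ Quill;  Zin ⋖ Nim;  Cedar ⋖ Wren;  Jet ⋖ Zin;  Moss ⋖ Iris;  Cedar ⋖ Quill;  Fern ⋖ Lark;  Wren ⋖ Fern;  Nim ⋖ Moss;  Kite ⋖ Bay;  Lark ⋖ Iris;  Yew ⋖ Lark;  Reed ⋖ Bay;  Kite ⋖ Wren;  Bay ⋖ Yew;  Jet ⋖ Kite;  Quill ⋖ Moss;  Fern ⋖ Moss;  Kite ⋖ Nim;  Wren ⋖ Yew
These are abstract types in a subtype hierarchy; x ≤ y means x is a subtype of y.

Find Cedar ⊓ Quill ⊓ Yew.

Cedar

Common lower bounds of {Cedar, Quill, Yew}: Cedar, Jet.
The greatest among these is Cedar.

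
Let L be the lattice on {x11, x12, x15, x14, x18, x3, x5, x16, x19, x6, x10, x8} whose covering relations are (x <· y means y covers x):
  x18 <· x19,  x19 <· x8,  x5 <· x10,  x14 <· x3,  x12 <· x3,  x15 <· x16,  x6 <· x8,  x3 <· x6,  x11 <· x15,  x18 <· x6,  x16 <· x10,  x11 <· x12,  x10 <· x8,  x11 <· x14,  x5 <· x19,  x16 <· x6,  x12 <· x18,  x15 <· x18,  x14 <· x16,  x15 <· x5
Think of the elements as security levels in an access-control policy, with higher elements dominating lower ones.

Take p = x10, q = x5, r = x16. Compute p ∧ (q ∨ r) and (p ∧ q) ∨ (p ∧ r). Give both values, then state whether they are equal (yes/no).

x10; x10; yes

q ∨ r = x10, so p ∧ (q ∨ r) = x10 ∧ x10 = x10.
p ∧ q = x5 and p ∧ r = x16, so (p ∧ q) ∨ (p ∧ r) = x5 ∨ x16 = x10.
Equal: yes.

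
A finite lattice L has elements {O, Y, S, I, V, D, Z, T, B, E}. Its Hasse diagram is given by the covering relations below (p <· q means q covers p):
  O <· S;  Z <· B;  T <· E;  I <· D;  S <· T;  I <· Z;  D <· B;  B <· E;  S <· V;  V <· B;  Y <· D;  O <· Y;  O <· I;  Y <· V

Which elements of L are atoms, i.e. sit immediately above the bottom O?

The atoms are exactly the elements that cover O: I, S, Y.

I, S, Y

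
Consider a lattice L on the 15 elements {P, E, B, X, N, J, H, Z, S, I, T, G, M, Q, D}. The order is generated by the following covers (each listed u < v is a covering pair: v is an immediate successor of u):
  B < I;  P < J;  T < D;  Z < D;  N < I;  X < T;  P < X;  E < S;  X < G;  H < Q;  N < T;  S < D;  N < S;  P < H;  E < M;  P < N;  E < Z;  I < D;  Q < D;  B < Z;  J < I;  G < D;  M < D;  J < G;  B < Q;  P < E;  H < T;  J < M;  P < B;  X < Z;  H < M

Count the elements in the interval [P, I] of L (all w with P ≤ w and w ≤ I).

5

The interval [P, I] = {B, I, J, N, P}, which has 5 elements.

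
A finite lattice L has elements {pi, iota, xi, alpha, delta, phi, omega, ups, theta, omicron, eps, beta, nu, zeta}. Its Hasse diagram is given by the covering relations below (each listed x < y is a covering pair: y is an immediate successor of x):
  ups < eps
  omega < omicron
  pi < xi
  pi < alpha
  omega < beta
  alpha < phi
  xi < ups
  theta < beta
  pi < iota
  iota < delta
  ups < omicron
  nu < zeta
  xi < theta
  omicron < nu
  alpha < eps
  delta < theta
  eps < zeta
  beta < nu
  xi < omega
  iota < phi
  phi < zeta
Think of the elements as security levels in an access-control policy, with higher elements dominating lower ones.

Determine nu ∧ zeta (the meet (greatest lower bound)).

Common lower bounds of {nu, zeta}: beta, delta, iota, nu, omega, omicron, pi, theta, ups, xi.
The greatest among these is nu.

nu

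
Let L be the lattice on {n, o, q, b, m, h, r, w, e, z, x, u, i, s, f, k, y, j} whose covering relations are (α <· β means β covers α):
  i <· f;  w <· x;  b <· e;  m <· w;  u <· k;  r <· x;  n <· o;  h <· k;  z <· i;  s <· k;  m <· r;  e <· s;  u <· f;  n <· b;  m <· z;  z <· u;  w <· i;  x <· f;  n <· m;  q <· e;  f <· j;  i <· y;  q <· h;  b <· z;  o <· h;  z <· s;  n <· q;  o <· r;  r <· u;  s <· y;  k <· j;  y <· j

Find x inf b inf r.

Common lower bounds of {x, b, r}: n.
The greatest among these is n.

n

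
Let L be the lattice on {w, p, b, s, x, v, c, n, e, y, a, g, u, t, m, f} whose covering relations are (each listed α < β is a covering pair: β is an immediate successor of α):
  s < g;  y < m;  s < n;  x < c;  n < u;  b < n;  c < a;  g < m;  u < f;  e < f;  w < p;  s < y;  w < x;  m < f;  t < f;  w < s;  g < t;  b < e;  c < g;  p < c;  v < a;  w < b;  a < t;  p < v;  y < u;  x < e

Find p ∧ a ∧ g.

Common lower bounds of {p, a, g}: p, w.
The greatest among these is p.

p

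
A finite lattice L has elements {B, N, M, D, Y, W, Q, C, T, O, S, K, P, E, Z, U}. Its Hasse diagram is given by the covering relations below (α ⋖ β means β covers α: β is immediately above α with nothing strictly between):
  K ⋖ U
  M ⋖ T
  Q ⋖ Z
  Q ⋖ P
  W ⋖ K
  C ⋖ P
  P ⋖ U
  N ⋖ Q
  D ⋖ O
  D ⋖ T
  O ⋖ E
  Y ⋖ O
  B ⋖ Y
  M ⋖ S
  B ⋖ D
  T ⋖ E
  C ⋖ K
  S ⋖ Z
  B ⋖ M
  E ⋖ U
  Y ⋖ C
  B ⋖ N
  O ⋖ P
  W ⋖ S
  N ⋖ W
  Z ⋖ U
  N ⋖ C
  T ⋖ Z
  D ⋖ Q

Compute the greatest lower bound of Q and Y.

B

Common lower bounds of {Q, Y}: B.
The greatest among these is B.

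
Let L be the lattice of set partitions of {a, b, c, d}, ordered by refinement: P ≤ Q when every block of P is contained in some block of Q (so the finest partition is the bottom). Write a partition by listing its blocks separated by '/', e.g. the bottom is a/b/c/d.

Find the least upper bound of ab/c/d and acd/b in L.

abcd

Common upper bounds of {ab/c/d, acd/b}: abcd.
The least among these is abcd.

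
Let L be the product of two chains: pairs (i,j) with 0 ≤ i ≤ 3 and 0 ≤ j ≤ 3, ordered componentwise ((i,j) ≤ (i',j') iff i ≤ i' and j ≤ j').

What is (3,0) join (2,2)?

(3,2)

Common upper bounds of {(3,0), (2,2)}: (3,2), (3,3).
The least among these is (3,2).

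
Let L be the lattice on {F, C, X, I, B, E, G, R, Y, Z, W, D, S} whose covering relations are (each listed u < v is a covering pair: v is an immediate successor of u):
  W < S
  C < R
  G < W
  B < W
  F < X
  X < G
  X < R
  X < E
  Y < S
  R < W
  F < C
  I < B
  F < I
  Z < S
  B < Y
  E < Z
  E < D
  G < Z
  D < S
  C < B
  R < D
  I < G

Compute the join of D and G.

S

Common upper bounds of {D, G}: S.
The least among these is S.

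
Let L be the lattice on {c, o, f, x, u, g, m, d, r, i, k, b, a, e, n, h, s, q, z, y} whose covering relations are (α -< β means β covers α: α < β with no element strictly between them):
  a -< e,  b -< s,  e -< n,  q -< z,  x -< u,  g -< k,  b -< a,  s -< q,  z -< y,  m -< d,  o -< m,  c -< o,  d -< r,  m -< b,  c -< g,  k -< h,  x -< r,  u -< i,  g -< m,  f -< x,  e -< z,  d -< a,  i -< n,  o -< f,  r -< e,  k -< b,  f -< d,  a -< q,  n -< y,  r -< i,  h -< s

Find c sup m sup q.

q

Common upper bounds of {c, m, q}: q, y, z.
The least among these is q.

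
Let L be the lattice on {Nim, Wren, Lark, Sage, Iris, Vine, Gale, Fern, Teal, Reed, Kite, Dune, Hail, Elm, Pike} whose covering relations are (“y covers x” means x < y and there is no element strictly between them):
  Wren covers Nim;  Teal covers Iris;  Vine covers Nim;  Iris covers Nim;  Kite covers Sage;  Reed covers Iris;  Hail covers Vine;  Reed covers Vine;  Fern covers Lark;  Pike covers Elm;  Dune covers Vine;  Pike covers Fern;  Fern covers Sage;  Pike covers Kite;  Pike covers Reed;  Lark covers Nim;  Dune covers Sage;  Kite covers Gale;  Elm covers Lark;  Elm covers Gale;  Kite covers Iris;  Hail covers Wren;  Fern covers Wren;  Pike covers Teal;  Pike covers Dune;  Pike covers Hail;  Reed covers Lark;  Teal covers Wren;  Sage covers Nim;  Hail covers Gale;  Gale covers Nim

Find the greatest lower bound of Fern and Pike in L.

Fern

Common lower bounds of {Fern, Pike}: Fern, Lark, Nim, Sage, Wren.
The greatest among these is Fern.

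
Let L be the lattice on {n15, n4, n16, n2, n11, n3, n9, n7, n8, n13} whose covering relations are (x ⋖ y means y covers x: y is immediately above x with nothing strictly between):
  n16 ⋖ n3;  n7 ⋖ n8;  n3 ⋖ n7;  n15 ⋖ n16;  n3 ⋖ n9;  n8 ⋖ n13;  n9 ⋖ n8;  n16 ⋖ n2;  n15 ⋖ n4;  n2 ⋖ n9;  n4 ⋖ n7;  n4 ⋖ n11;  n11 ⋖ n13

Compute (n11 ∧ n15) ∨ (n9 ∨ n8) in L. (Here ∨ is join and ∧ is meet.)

n11 ∧ n15 = n15
n9 ∨ n8 = n8
n15 ∨ n8 = n8

n8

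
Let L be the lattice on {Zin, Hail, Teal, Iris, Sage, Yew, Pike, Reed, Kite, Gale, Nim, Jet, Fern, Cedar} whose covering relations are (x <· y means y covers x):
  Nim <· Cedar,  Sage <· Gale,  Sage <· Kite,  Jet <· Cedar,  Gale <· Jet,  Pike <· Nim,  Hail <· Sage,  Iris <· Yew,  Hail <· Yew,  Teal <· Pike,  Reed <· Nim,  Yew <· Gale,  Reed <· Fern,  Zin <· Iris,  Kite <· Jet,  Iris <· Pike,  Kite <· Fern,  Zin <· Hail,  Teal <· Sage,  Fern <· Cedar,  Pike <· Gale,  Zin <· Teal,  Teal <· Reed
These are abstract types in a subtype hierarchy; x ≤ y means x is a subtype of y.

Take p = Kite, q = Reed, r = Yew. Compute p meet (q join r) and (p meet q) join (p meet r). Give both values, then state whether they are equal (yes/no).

q join r = Cedar, so p meet (q join r) = Kite meet Cedar = Kite.
p meet q = Teal and p meet r = Hail, so (p meet q) join (p meet r) = Teal join Hail = Sage.
Equal: no.

Kite; Sage; no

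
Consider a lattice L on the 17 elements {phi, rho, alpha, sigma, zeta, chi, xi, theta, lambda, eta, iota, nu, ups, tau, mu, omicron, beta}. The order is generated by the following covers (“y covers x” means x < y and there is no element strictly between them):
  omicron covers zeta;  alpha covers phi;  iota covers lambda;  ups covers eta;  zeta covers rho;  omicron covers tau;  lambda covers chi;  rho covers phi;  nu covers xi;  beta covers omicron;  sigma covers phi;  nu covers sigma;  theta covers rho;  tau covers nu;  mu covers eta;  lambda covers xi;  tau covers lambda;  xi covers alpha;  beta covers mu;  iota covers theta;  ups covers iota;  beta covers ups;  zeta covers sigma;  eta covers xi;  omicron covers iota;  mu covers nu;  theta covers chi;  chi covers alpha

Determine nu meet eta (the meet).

Common lower bounds of {nu, eta}: alpha, phi, xi.
The greatest among these is xi.

xi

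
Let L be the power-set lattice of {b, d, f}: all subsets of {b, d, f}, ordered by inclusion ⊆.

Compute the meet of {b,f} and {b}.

Under ⊆, meet is intersection: {b,f} ∩ {b} = {b}.

{b}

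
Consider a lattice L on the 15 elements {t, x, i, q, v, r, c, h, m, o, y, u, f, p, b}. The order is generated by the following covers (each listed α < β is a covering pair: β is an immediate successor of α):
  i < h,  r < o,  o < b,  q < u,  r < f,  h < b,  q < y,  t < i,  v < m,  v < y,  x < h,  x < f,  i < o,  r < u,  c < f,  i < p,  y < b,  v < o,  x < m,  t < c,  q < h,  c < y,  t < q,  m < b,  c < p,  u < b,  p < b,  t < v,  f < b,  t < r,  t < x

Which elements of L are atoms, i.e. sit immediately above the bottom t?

c, i, q, r, v, x

The atoms are exactly the elements that cover t: c, i, q, r, v, x.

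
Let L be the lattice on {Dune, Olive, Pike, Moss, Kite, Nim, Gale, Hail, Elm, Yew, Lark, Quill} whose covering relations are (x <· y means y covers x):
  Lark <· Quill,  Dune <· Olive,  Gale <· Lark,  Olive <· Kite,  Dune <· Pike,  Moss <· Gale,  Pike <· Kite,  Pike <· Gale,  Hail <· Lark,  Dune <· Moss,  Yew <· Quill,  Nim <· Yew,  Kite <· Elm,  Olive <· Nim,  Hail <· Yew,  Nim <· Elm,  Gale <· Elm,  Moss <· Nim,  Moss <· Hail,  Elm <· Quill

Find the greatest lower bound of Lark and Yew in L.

Hail

Common lower bounds of {Lark, Yew}: Dune, Hail, Moss.
The greatest among these is Hail.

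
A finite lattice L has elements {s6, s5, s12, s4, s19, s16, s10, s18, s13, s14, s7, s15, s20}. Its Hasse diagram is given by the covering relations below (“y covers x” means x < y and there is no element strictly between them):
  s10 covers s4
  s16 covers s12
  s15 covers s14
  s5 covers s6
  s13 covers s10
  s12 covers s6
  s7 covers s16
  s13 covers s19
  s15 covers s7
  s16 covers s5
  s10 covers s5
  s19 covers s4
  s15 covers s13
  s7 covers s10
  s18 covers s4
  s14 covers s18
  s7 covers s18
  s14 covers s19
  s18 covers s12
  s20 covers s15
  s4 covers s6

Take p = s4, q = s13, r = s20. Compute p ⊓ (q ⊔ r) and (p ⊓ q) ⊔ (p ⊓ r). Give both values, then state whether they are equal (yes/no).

s4; s4; yes

q ⊔ r = s20, so p ⊓ (q ⊔ r) = s4 ⊓ s20 = s4.
p ⊓ q = s4 and p ⊓ r = s4, so (p ⊓ q) ⊔ (p ⊓ r) = s4 ⊔ s4 = s4.
Equal: yes.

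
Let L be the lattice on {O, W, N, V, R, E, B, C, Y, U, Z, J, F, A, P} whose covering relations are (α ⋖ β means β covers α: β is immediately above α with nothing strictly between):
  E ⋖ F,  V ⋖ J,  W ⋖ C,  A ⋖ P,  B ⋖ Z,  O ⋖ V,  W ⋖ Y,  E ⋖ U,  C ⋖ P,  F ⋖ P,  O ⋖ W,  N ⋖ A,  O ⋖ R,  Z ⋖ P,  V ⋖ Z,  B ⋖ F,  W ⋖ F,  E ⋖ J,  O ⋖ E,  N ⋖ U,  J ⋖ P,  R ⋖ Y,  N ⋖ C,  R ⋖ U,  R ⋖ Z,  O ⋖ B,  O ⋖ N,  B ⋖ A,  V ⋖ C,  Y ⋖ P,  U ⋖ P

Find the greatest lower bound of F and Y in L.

W

Common lower bounds of {F, Y}: O, W.
The greatest among these is W.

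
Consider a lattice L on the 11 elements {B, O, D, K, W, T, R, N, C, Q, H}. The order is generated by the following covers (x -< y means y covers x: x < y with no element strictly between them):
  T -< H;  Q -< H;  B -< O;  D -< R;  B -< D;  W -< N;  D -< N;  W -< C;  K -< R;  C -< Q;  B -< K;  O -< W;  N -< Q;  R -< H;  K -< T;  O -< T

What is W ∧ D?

B

Common lower bounds of {W, D}: B.
The greatest among these is B.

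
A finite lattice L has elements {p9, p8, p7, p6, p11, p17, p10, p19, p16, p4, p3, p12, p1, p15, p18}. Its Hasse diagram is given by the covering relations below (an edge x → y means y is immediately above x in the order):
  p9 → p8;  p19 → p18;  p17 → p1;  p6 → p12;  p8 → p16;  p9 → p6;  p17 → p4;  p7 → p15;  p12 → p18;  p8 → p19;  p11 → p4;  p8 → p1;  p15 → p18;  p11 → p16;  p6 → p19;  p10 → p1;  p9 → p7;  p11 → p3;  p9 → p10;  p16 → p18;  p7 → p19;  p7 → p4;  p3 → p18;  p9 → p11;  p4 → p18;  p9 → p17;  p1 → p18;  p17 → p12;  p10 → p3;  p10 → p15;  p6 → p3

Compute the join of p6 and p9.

p6

Common upper bounds of {p6, p9}: p12, p18, p19, p3, p6.
The least among these is p6.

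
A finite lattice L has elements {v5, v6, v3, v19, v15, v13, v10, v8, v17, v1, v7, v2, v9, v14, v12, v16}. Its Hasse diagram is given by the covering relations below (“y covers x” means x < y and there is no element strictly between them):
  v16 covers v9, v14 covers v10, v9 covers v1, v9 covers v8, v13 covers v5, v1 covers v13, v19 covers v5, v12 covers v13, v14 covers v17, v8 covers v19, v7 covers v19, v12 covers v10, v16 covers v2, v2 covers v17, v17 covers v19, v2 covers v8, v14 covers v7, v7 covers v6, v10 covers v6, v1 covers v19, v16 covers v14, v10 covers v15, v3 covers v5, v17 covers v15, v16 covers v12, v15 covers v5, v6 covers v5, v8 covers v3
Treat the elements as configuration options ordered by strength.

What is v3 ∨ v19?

v8

Common upper bounds of {v3, v19}: v16, v2, v8, v9.
The least among these is v8.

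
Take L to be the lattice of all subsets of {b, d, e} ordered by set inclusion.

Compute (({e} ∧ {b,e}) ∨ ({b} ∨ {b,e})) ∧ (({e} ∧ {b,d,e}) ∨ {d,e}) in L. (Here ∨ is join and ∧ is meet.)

{e}

{e} ∧ {b,e} = {e}
{b} ∨ {b,e} = {b,e}
{e} ∨ {b,e} = {b,e}
{e} ∧ {b,d,e} = {e}
{e} ∨ {d,e} = {d,e}
{b,e} ∧ {d,e} = {e}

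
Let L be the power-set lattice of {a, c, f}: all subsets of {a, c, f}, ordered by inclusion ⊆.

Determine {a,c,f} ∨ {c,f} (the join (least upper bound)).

{a,c,f}

Under ⊆, join is union: {a,c,f} ∪ {c,f} = {a,c,f}.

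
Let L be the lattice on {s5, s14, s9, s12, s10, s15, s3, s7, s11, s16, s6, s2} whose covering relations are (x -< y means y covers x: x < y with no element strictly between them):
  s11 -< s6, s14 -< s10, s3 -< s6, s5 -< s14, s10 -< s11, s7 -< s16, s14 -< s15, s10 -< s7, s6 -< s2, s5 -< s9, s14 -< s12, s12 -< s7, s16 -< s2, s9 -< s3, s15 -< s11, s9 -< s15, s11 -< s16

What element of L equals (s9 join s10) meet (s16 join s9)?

s9 ∨ s10 = s11
s16 ∨ s9 = s16
s11 ∧ s16 = s11

s11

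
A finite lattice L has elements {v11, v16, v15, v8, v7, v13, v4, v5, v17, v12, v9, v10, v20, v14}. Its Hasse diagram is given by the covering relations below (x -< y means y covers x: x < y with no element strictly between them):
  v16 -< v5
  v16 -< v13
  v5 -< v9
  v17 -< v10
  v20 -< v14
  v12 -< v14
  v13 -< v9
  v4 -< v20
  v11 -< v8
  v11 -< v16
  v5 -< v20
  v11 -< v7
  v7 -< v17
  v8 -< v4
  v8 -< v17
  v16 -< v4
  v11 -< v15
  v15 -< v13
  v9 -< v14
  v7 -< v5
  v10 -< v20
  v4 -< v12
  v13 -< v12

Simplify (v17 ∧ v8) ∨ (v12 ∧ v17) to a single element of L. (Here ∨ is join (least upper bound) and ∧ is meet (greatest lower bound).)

v8

v17 ∧ v8 = v8
v12 ∧ v17 = v8
v8 ∨ v8 = v8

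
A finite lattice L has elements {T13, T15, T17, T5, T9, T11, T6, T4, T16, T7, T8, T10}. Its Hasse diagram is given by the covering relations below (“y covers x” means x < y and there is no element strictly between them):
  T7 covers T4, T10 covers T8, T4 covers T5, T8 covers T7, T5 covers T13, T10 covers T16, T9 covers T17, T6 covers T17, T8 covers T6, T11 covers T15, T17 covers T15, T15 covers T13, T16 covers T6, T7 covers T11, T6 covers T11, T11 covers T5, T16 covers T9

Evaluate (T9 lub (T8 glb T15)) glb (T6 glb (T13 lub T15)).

T15

T8 ∧ T15 = T15
T9 ∨ T15 = T9
T13 ∨ T15 = T15
T6 ∧ T15 = T15
T9 ∧ T15 = T15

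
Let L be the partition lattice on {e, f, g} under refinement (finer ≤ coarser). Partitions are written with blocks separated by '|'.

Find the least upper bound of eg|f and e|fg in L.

efg

Common upper bounds of {eg|f, e|fg}: efg.
The least among these is efg.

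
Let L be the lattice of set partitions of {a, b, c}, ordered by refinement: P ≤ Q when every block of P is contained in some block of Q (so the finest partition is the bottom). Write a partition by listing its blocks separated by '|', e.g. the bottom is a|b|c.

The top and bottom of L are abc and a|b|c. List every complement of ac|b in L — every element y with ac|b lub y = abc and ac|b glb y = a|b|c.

Need y with ac|b ∨ y = abc and ac|b ∧ y = a|b|c.
Checking each element gives: ab|c, a|bc.

ab|c, a|bc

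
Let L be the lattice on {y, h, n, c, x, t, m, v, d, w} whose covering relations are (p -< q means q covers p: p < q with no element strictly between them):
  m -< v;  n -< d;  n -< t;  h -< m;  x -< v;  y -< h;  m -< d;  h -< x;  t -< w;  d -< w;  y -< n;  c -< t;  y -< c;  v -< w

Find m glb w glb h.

h

Common lower bounds of {m, w, h}: h, y.
The greatest among these is h.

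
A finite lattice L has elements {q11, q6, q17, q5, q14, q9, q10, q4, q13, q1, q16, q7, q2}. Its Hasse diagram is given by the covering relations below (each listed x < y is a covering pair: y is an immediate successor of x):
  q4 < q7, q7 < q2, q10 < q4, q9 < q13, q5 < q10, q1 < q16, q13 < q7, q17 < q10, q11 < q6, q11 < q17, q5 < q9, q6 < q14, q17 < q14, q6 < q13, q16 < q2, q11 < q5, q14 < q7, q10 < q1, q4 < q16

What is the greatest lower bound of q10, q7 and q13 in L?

q5

Common lower bounds of {q10, q7, q13}: q11, q5.
The greatest among these is q5.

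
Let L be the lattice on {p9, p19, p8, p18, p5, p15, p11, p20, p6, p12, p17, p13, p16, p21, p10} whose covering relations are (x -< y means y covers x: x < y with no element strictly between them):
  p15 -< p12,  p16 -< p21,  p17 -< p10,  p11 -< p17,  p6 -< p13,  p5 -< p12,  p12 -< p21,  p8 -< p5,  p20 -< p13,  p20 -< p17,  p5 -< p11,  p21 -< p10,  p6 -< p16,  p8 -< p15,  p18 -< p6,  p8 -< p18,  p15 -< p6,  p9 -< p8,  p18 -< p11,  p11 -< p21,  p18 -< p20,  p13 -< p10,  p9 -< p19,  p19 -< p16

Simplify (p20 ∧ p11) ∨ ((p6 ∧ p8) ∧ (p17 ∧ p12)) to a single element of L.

p18

p20 ∧ p11 = p18
p6 ∧ p8 = p8
p17 ∧ p12 = p5
p8 ∧ p5 = p8
p18 ∨ p8 = p18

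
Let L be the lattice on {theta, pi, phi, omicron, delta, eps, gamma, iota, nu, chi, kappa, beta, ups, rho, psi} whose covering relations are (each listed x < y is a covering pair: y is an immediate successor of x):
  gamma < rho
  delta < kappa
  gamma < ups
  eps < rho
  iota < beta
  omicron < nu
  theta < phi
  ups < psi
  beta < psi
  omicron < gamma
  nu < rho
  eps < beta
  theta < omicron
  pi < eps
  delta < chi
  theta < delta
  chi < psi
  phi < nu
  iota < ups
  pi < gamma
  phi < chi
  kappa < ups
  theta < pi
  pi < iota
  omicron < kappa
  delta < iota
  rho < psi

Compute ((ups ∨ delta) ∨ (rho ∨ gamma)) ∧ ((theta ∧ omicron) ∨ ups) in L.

ups ∨ delta = ups
rho ∨ gamma = rho
ups ∨ rho = psi
theta ∧ omicron = theta
theta ∨ ups = ups
psi ∧ ups = ups

ups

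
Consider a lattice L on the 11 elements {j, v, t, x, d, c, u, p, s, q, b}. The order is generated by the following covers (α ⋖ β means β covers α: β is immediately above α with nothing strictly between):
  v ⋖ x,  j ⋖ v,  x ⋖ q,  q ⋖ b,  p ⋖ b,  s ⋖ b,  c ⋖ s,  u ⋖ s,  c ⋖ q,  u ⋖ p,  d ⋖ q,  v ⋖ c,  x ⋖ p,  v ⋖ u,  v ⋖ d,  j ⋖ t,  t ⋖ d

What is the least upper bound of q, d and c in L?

Common upper bounds of {q, d, c}: b, q.
The least among these is q.

q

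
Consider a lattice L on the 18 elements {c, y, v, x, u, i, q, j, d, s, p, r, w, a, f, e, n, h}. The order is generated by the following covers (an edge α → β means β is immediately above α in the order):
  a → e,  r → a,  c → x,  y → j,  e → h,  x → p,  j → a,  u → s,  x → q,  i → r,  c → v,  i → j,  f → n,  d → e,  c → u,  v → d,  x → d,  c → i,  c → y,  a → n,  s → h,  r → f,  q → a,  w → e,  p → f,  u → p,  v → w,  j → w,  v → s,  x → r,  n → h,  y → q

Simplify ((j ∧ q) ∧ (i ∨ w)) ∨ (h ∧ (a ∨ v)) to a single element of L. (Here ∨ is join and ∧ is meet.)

e

j ∧ q = y
i ∨ w = w
y ∧ w = y
a ∨ v = e
h ∧ e = e
y ∨ e = e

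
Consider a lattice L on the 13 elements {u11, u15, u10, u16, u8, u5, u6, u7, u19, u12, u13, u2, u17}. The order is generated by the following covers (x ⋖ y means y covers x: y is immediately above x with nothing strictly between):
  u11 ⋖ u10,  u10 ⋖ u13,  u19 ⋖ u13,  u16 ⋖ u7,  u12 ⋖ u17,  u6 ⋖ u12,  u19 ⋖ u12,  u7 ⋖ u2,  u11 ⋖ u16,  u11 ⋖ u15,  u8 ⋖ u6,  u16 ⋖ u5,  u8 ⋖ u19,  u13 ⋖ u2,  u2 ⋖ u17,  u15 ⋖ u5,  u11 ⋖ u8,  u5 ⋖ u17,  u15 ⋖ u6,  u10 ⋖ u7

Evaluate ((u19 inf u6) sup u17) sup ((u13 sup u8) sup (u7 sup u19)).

u19 ∧ u6 = u8
u8 ∨ u17 = u17
u13 ∨ u8 = u13
u7 ∨ u19 = u2
u13 ∨ u2 = u2
u17 ∨ u2 = u17

u17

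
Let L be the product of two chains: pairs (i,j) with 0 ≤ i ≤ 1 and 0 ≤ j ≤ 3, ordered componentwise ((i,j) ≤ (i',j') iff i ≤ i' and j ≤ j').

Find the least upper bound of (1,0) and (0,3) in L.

In a product of chains, the join is componentwise max, giving (1,3).

(1,3)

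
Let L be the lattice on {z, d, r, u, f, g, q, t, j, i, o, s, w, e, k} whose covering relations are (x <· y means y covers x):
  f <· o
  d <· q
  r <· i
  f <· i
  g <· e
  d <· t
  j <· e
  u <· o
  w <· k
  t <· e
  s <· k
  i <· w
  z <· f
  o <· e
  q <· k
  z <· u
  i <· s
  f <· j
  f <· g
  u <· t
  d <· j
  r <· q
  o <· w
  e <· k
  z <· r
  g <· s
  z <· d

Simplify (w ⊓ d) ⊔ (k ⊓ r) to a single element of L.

r

w ∧ d = z
k ∧ r = r
z ∨ r = r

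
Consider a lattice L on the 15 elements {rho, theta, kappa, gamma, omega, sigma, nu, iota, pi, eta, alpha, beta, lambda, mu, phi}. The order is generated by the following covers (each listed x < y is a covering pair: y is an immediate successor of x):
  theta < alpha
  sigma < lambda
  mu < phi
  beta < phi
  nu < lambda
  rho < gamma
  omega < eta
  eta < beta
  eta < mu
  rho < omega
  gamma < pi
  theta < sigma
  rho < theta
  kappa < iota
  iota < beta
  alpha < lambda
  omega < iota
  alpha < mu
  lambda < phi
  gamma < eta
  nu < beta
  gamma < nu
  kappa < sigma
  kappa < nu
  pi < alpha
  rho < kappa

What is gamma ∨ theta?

Common upper bounds of {gamma, theta}: alpha, lambda, mu, phi.
The least among these is alpha.

alpha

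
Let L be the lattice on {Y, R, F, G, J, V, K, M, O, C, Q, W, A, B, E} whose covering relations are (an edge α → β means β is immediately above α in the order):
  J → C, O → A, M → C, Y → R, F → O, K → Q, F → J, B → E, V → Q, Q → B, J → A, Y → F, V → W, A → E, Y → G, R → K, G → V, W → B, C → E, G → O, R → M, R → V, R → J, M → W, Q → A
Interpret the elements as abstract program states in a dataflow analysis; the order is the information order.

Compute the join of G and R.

V

Common upper bounds of {G, R}: A, B, E, Q, V, W.
The least among these is V.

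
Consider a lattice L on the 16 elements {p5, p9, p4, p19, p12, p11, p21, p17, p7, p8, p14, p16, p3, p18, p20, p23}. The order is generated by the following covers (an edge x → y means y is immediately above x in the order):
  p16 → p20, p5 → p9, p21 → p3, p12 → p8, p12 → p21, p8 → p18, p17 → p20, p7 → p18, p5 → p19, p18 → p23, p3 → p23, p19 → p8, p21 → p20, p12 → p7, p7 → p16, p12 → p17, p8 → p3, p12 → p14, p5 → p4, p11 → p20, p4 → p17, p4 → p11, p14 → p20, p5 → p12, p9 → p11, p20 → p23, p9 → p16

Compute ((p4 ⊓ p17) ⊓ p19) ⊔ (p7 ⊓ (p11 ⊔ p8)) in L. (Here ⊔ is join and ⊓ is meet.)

p4 ∧ p17 = p4
p4 ∧ p19 = p5
p11 ∨ p8 = p23
p7 ∧ p23 = p7
p5 ∨ p7 = p7

p7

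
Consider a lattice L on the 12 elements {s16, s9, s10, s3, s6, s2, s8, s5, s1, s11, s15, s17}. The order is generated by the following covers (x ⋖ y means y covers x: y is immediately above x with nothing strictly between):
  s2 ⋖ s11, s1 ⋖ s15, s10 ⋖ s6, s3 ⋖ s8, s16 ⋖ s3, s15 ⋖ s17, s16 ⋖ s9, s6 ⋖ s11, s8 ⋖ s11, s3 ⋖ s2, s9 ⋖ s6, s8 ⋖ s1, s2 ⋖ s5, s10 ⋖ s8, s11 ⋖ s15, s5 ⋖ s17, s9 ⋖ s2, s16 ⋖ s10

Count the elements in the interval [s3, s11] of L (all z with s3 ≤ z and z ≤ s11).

4

The interval [s3, s11] = {s11, s2, s3, s8}, which has 4 elements.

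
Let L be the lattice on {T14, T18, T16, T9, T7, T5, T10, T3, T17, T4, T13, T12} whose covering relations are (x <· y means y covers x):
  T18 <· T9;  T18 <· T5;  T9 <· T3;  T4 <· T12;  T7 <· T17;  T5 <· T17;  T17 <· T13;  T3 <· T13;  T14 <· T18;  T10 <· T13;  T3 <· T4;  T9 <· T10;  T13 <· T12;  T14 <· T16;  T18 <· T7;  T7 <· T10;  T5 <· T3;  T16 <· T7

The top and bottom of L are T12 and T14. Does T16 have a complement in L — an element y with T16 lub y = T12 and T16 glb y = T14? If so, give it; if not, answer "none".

T4

Need y with T16 ∨ y = T12 and T16 ∧ y = T14.
Checking each element gives: T4.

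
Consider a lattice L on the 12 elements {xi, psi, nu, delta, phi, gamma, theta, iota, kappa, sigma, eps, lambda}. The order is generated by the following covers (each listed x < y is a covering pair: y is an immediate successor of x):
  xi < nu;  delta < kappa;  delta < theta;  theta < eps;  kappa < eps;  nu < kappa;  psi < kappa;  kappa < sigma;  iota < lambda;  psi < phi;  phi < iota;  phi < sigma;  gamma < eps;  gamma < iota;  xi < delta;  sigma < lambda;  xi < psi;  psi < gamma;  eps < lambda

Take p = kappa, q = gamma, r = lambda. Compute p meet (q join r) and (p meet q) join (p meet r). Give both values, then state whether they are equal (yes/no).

q join r = lambda, so p meet (q join r) = kappa meet lambda = kappa.
p meet q = psi and p meet r = kappa, so (p meet q) join (p meet r) = psi join kappa = kappa.
Equal: yes.

kappa; kappa; yes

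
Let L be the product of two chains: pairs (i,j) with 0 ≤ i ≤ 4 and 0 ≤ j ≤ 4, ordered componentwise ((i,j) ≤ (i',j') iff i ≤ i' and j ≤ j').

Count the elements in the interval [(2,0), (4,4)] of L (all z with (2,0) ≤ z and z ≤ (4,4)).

15

The interval [(2,0), (4,4)] = {(2,0), (2,1), (2,2), (2,3), (2,4), (3,0), (3,1), (3,2), (3,3), (3,4), (4,0), (4,1), (4,2), (4,3), (4,4)}, which has 15 elements.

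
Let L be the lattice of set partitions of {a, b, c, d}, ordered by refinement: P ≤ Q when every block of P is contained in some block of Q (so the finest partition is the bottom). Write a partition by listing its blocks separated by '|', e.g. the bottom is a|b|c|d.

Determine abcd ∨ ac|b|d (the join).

The join of abcd and ac|b|d merges any blocks that overlap across the partitions, giving abcd.

abcd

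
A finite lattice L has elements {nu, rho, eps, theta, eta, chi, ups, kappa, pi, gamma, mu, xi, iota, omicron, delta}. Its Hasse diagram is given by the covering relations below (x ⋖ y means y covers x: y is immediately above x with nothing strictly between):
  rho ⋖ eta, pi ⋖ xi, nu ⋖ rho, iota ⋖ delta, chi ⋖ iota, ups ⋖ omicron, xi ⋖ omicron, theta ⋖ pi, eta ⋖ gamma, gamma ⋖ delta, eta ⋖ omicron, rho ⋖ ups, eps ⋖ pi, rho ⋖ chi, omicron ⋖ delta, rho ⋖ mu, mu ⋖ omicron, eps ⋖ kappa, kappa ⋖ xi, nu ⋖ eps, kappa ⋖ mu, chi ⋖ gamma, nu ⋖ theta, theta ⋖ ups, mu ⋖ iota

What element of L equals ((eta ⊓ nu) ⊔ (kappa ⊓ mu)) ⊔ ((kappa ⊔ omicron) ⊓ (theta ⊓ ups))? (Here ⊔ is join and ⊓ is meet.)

xi

eta ∧ nu = nu
kappa ∧ mu = kappa
nu ∨ kappa = kappa
kappa ∨ omicron = omicron
theta ∧ ups = theta
omicron ∧ theta = theta
kappa ∨ theta = xi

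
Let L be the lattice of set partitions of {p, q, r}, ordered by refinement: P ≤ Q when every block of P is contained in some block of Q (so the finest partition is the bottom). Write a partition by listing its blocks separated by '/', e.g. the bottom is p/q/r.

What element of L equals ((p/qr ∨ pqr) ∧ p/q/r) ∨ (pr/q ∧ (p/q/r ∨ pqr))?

p/qr ∨ pqr = pqr
pqr ∧ p/q/r = p/q/r
p/q/r ∨ pqr = pqr
pr/q ∧ pqr = pr/q
p/q/r ∨ pr/q = pr/q

pr/q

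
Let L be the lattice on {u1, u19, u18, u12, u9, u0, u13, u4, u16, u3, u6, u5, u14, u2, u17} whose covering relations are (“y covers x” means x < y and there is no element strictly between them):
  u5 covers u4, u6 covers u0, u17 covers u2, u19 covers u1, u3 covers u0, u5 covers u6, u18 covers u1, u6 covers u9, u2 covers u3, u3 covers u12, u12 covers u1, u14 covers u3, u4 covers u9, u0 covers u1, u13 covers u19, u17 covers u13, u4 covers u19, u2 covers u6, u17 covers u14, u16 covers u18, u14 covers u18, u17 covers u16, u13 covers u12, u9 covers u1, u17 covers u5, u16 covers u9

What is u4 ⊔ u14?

u17

Common upper bounds of {u4, u14}: u17.
The least among these is u17.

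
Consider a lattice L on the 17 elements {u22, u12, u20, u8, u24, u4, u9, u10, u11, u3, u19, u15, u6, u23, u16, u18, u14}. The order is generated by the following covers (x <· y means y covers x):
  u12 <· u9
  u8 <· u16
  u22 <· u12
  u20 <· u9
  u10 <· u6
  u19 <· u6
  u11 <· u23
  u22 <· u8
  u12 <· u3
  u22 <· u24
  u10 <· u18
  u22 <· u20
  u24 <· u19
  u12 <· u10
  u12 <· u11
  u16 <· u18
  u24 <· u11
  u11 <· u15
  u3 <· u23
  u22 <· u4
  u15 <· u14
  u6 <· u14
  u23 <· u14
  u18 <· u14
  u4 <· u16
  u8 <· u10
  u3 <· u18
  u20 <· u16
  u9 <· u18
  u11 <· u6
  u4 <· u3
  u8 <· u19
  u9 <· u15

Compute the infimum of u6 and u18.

Common lower bounds of {u6, u18}: u10, u12, u22, u8.
The greatest among these is u10.

u10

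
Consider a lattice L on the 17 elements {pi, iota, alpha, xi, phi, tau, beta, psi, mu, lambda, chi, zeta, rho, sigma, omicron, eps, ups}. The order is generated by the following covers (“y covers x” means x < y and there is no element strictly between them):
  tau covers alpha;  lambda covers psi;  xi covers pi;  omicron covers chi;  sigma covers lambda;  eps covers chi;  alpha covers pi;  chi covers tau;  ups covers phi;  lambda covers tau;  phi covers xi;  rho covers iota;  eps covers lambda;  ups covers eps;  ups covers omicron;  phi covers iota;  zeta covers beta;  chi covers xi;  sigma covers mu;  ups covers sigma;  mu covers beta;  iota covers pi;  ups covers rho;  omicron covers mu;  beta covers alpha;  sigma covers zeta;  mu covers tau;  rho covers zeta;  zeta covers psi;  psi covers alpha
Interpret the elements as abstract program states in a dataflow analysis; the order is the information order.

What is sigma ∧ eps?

Common lower bounds of {sigma, eps}: alpha, lambda, pi, psi, tau.
The greatest among these is lambda.

lambda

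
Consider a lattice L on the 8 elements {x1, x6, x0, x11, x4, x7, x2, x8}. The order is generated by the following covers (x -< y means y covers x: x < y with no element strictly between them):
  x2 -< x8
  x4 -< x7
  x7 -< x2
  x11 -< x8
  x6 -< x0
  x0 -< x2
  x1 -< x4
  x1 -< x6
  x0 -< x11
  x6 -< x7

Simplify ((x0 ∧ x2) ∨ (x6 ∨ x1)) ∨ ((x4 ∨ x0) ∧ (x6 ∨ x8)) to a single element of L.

x2

x0 ∧ x2 = x0
x6 ∨ x1 = x6
x0 ∨ x6 = x0
x4 ∨ x0 = x2
x6 ∨ x8 = x8
x2 ∧ x8 = x2
x0 ∨ x2 = x2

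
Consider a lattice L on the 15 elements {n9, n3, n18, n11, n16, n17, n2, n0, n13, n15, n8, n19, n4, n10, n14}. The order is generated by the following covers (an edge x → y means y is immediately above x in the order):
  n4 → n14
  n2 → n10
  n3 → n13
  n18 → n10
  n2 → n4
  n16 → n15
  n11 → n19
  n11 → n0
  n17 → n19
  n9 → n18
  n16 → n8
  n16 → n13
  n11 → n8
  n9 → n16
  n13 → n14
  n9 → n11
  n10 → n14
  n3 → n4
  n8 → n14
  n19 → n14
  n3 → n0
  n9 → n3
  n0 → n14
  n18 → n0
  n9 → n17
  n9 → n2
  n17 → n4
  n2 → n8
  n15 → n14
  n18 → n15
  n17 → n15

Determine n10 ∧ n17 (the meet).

n9

Common lower bounds of {n10, n17}: n9.
The greatest among these is n9.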